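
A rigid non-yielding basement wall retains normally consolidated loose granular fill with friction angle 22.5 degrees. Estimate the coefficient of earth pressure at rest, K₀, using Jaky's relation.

K₀ = 1 − sin φ' = 1 − sin 22.5° = 0.6173.

0.617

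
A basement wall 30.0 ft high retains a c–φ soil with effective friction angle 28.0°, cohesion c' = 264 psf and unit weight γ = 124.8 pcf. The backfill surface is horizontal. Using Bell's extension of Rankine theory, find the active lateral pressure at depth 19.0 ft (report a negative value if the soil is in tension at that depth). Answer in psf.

539 psf

K_a = (1 − sin φ)/(1 + sin φ) = 0.3610.
σ_a = K_a γ z − 2c√K_a = 0.3610×124.8×19.0 − 2×264×0.6009 = 538.8 psf.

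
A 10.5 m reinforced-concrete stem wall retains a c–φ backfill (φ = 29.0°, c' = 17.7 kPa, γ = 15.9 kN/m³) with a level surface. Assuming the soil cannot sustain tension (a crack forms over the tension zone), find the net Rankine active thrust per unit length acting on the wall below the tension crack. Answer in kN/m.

K_a = 0.3470; √K_a = 0.5890.
Tension-crack depth z_c = 2c/(γ√K_a) = 2×17.7/(15.9×0.5890) = 3.780 m.
σ_a at base = K_a γ H − 2c√K_a = 0.3470×15.9×10.5 − 2×17.7×0.5890 = 37.08 kPa.
P_a = ½ × 37.08 × (H − z_c) = 0.5×37.08×6.720 = 124.6 kN/m.

125 kN/m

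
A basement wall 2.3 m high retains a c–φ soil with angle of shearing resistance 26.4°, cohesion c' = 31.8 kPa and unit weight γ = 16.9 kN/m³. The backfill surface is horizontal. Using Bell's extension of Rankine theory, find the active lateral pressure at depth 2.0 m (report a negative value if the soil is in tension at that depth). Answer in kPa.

-26.4 kPa

K_a = (1 − sin φ)/(1 + sin φ) = 0.3844.
σ_a = K_a γ z − 2c√K_a = 0.3844×16.9×2.0 − 2×31.8×0.6200 = -26.44 kPa.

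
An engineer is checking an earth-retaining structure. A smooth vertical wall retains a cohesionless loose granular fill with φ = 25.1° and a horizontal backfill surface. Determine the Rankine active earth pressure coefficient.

K_a = tan²(45° − φ/2) = tan²(32.45°) = 0.4043.

0.404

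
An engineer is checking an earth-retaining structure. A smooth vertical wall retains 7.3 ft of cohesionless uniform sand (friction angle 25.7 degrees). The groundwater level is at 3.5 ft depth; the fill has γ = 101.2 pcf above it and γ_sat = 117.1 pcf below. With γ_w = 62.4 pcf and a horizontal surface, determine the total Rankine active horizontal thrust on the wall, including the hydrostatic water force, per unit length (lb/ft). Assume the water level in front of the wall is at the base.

1380 lb/ft

K_a = tan²(45° − φ/2) = 0.3950.
γ' = 117.1 − 62.4 = 54.70 pcf. Depth below WT = 3.8 ft.
σ'_h at WT = K_a γ d_w = 139.9 psf; at base = 139.9 + K_a γ' × 3.8 = 222.0 psf.
P₁ (0–3.5 ft) = ½×139.9×3.5 = 244.9. P₂ (3.5–7.3 ft) = ½(139.9+222.0)×3.8 = 687.7.
P_w = ½ γ_w h₂² = 0.5×62.4×3.8² = 450.5. Total = 244.9+687.7+450.5 = 1383 lb/ft.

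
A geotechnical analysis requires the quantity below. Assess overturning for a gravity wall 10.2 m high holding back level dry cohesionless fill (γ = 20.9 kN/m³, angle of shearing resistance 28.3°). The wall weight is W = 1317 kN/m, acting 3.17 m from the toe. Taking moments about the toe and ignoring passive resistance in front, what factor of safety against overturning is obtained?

3.17

K_a = tan²(45° − 28.3°/2) = 0.3568.
P_a = ½K_aγH² = 0.5×0.3568×20.9×10.2² = 387.9 kN/m, acting at H/3 = 3.400 m above the base.
Overturning moment M_o = P_a × H/3 = 387.9 × 3.400 = 1319.
Resisting moment M_r = W × 3.17 = 1317 × 3.17 = 4175.
FS_overturning = M_r/M_o = 4175/1319 = 3.166.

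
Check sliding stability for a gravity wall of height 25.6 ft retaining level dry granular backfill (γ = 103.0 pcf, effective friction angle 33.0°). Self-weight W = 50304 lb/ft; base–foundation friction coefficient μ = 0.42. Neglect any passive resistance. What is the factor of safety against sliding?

K_a = tan²(45° − 33.0°/2) = 0.2948.
P_a = ½K_aγH² = 0.5×0.2948×103.0×25.6² = 9950 lb/ft, acting at H/3 = 8.533 ft above the base.
FS_sliding = μW / P_a = 0.42×50304 / 9950 = 2.123.

2.12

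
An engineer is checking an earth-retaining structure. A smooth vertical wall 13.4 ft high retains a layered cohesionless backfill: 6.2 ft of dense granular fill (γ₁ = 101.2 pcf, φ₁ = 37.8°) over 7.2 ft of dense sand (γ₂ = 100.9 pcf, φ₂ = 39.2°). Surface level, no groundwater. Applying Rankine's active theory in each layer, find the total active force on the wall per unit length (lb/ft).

K_a1 = tan²(45°−37.8°/2) = 0.2400; K_a2 = tan²(45°−39.2°/2) = 0.2255.
Layer 1: σ at base = K_a1 γ₁ h₁ = 150.6 psf; P₁ = ½×150.6×6.2 = 466.8.
Layer 2: σ_v at top = γ₁h₁ = 627.4; σ_h top = K_a2×627.4 = 141.5; σ_h base = K_a2×(627.4+100.9×7.2) = 305.3.
P₂ = ½(141.5+305.3)×7.2 = 1608. Total P_a = 466.8+1608 = 2075 lb/ft.

2080 lb/ft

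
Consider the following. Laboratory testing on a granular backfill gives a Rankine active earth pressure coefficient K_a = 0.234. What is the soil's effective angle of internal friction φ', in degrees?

K_a = tan²(45° − φ/2) ⇒ 45° − φ/2 = arctan(√0.234) = 25.81°.
φ = 2(45° − 25.81°) = 38.37°.

38.4°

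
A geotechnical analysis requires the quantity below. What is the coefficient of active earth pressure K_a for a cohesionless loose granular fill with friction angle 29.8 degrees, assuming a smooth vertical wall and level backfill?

0.336

K_a = tan²(45° − φ/2) = tan²(30.10°) = 0.3360.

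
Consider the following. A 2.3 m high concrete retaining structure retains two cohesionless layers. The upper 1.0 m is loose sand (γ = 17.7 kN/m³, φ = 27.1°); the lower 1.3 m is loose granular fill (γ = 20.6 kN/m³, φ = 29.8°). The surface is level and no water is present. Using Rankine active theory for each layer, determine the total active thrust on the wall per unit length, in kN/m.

K_a1 = tan²(45°−27.1°/2) = 0.3741; K_a2 = tan²(45°−29.8°/2) = 0.3360.
Layer 1: σ at base = K_a1 γ₁ h₁ = 6.621 kPa; P₁ = ½×6.621×1.0 = 3.310.
Layer 2: σ_v at top = γ₁h₁ = 17.70; σ_h top = K_a2×17.70 = 5.948; σ_h base = K_a2×(17.70+20.6×1.3) = 14.95.
P₂ = ½(5.948+14.95)×1.3 = 13.58. Total P_a = 3.310+13.58 = 16.89 kN/m.

16.9 kN/m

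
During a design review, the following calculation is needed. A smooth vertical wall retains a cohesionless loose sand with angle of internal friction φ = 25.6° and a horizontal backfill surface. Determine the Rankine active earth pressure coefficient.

0.397

K_a = (1 − sin φ)/(1 + sin φ) = (1 − sin 25.6°)/(1 + sin 25.6°) = 0.3966.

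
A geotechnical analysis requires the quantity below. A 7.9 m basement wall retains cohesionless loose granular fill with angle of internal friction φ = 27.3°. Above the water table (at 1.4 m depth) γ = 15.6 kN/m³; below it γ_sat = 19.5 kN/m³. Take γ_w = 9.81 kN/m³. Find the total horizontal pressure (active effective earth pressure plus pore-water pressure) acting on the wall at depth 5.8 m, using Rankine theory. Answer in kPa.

K_a = (1 − sin φ)/(1 + sin φ) = 0.3711.
γ' = 19.5 − 9.81 = 9.690 kN/m³.
Effective vertical stress at 5.8 m: σ'_v = 15.6×1.4 + 9.690×4.40 = 64.48 kPa.
σ'_h = K_a σ'_v = 0.3711 × 64.48 = 23.93 kPa; u = γ_w × 4.40 = 43.16 kPa.
Total σ_h = 23.93 + 43.16 = 67.09 kPa.

67.1 kPa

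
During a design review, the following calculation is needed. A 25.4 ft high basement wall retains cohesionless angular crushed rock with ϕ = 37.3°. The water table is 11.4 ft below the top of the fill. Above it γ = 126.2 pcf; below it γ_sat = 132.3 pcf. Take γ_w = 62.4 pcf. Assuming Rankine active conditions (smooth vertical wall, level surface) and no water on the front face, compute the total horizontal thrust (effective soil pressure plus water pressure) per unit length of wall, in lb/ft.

14700 lb/ft

K_a = tan²(45° − φ/2) = 0.2453.
γ' = 132.3 − 62.4 = 69.90 pcf. Depth below WT = 14.0 ft.
σ'_h at WT = K_a γ d_w = 353.0 psf; at base = 353.0 + K_a γ' × 14.0 = 593.1 psf.
P₁ (0–11.4 ft) = ½×353.0×11.4 = 2012. P₂ (11.4–25.4 ft) = ½(353.0+593.1)×14.0 = 6622.
P_w = ½ γ_w h₂² = 0.5×62.4×14.0² = 6115. Total = 2012+6622+6115 = 14750 lb/ft.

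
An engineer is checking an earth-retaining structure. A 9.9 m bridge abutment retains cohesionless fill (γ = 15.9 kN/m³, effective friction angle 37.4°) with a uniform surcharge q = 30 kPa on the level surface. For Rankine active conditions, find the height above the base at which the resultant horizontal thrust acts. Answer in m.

K_a = 0.2443.
Triangular part P₁ = ½K_aγH² = 190.3 at H/3 = 3.300 m; rectangular part P₂ = K_a q H = 72.55 at H/2 = 4.950 m.
ȳ = (P₁·3.300 + P₂·4.950)/(P₁+P₂) = 3.755 m.

3.76 m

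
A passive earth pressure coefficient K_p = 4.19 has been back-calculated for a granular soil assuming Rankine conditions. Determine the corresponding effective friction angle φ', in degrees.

K_p = (1+sin φ)/(1−sin φ) ⇒ sin φ = (K_p − 1)/(K_p + 1) = 0.6146.
φ = arcsin(0.6146) = 37.93°.

37.9°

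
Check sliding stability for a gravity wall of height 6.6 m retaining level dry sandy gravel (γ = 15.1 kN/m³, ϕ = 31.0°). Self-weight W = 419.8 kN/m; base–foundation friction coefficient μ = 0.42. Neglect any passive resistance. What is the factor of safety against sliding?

K_a = tan²(45° − 31.0°/2) = 0.3201.
P_a = ½K_aγH² = 0.5×0.3201×15.1×6.6² = 105.3 kN/m, acting at H/3 = 2.200 m above the base.
FS_sliding = μW / P_a = 0.42×419.8 / 105.3 = 1.675.

1.67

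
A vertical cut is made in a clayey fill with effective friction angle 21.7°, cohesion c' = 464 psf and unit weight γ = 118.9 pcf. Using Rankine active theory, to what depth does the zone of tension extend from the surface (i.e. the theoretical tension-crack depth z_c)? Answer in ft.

11.5 ft

K_a = tan²(45° − 21.7°/2) = 0.4601; √K_a = 0.6783.
The active pressure is zero where K_a γ z = 2c√K_a, so z_c = 2c/(γ√K_a) = 2×464/(118.9×0.6783) = 11.51 ft.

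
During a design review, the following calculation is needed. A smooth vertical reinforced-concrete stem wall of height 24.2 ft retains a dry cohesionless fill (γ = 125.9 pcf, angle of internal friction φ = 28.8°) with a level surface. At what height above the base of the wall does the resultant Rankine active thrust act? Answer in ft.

K_a = 0.3498.
The pressure distribution is triangular, so the resultant acts at H/3 above the base = 24.2/3 = 8.067 ft.

8.07 ft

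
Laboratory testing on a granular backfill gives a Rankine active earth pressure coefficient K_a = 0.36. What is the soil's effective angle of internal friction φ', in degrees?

28.1°

K_a = tan²(45° − φ/2) ⇒ 45° − φ/2 = arctan(√0.36) = 30.96°.
φ = 2(45° − 30.96°) = 28.07°.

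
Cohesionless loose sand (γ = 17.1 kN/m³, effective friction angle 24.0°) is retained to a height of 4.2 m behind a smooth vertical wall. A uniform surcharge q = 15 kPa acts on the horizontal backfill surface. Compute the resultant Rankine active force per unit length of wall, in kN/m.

90.2 kN/m

K_a = tan²(45° − φ/2) = 0.4217.
Soil triangle: ½ K_a γ H² = 0.5×0.4217×17.1×4.2² = 63.61 kN/m.
Surcharge rectangle: K_a q H = 0.4217×15×4.2 = 26.57 kN/m.
Total = 63.61 + 26.57 = 90.18 kN/m.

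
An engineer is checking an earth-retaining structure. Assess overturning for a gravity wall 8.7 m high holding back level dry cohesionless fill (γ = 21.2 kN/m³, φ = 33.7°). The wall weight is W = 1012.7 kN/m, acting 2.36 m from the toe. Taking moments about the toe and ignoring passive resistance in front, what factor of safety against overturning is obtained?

K_a = tan²(45° − 33.7°/2) = 0.2863.
P_a = ½K_aγH² = 0.5×0.2863×21.2×8.7² = 229.7 kN/m, acting at H/3 = 2.900 m above the base.
Overturning moment M_o = P_a × H/3 = 229.7 × 2.900 = 666.1.
Resisting moment M_r = W × 2.36 = 1012.7 × 2.36 = 2390.
FS_overturning = M_r/M_o = 2390/666.1 = 3.588.

3.59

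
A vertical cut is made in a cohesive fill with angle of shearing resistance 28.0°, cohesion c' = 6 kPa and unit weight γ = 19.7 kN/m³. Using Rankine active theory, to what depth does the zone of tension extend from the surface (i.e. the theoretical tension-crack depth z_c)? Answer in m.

K_a = tan²(45° − 28.0°/2) = 0.3610; √K_a = 0.6009.
The active pressure is zero where K_a γ z = 2c√K_a, so z_c = 2c/(γ√K_a) = 2×6/(19.7×0.6009) = 1.014 m.

1.01 m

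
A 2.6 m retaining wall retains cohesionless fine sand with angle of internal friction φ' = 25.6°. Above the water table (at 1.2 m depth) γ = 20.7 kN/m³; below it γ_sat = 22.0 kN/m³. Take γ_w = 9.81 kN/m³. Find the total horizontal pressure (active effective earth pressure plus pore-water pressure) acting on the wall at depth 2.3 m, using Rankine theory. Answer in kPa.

26.0 kPa

K_a = (1 − sin φ)/(1 + sin φ) = 0.3966.
γ' = 22.0 − 9.81 = 12.19 kN/m³.
Effective vertical stress at 2.3 m: σ'_v = 20.7×1.2 + 12.19×1.10 = 38.25 kPa.
σ'_h = K_a σ'_v = 0.3966 × 38.25 = 15.17 kPa; u = γ_w × 1.10 = 10.79 kPa.
Total σ_h = 15.17 + 10.79 = 25.96 kPa.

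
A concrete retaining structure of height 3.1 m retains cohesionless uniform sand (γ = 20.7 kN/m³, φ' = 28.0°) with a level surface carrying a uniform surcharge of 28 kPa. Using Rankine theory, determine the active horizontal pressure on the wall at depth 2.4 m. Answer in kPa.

K_a = (1 − sin φ)/(1 + sin φ) = 0.3610.
σ_v = γz + q = 20.7 × 2.4 + 28 = 77.68 kPa.
σ_h = K_a σ_v = 0.3610 × 77.68 = 28.05 kPa.

28.0 kPa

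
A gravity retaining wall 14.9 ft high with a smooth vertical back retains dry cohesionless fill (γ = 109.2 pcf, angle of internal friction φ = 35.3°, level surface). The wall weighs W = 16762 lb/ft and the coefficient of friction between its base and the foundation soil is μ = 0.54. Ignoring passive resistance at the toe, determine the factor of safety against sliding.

2.79

K_a = tan²(45° − 35.3°/2) = 0.2675.
P_a = ½K_aγH² = 0.5×0.2675×109.2×14.9² = 3243 lb/ft, acting at H/3 = 4.967 ft above the base.
FS_sliding = μW / P_a = 0.54×16762 / 3243 = 2.791.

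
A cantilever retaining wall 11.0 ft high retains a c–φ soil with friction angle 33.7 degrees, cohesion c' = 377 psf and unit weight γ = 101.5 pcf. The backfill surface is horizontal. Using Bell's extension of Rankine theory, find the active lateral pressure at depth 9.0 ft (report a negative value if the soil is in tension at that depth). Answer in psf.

-142 psf

K_a = (1 − sin φ)/(1 + sin φ) = 0.2863.
σ_a = K_a γ z − 2c√K_a = 0.2863×101.5×9.0 − 2×377×0.5351 = -141.9 psf.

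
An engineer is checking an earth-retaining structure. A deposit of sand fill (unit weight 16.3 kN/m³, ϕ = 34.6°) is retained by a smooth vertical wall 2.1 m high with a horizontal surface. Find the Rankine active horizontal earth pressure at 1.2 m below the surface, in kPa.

5.39 kPa

K_a = (1 − sin φ)/(1 + sin φ) = 0.2756.
σ_h = K_a γ z = 0.2756 × 16.3 × 1.2 = 5.391 kPa.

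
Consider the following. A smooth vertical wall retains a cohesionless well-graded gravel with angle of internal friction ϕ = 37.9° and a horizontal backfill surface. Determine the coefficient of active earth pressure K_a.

K_a = tan²(45° − φ/2) = tan²(26.05°) = 0.2389.

0.239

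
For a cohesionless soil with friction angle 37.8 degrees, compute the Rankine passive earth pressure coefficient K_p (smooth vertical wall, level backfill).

4.17

K_p = (1 + sin φ)/(1 − sin φ) = tan²(45° + 37.8°/2) = 4.167.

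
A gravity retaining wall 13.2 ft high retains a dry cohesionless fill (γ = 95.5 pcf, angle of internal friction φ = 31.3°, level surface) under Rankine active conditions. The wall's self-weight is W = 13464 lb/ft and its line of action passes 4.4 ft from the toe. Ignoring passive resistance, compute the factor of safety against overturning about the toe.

5.12

K_a = tan²(45° − 31.3°/2) = 0.3162.
P_a = ½K_aγH² = 0.5×0.3162×95.5×13.2² = 2631 lb/ft, acting at H/3 = 4.400 ft above the base.
Overturning moment M_o = P_a × H/3 = 2631 × 4.400 = 11580.
Resisting moment M_r = W × 4.4 = 13464 × 4.4 = 59240.
FS_overturning = M_r/M_o = 59240/11580 = 5.118.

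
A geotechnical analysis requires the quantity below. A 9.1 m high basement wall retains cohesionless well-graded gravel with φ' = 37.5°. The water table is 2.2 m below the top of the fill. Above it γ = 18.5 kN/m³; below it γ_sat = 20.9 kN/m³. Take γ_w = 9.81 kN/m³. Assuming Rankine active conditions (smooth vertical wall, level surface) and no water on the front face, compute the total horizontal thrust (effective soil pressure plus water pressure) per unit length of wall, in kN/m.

K_a = tan²(45° − φ/2) = 0.2432.
γ' = 20.9 − 9.81 = 11.09 kN/m³. Depth below WT = 6.9 m.
σ'_h at WT = K_a γ d_w = 9.898 kPa; at base = 9.898 + K_a γ' × 6.9 = 28.51 kPa.
P₁ (0–2.2 m) = ½×9.898×2.2 = 10.89. P₂ (2.2–9.1 m) = ½(9.898+28.51)×6.9 = 132.5.
P_w = ½ γ_w h₂² = 0.5×9.81×6.9² = 233.5. Total = 10.89+132.5+233.5 = 376.9 kN/m.

377 kN/m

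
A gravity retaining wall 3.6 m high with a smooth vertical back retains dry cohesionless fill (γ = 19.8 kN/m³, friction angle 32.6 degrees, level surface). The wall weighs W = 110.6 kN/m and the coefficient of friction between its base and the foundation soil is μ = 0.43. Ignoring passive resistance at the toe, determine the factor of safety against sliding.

1.24

K_a = tan²(45° − 32.6°/2) = 0.2997.
P_a = ½K_aγH² = 0.5×0.2997×19.8×3.6² = 38.46 kN/m, acting at H/3 = 1.200 m above the base.
FS_sliding = μW / P_a = 0.43×110.6 / 38.46 = 1.237.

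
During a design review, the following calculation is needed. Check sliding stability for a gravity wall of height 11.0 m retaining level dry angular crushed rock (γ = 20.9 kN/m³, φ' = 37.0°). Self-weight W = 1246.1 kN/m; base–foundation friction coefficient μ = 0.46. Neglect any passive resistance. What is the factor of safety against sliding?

1.82

K_a = tan²(45° − 37.0°/2) = 0.2486.
P_a = ½K_aγH² = 0.5×0.2486×20.9×11.0² = 314.3 kN/m, acting at H/3 = 3.667 m above the base.
FS_sliding = μW / P_a = 0.46×1246.1 / 314.3 = 1.824.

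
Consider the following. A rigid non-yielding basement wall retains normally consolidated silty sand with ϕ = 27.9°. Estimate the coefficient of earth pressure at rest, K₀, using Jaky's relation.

0.532

K₀ = 1 − sin φ' = 1 − sin 27.9° = 0.5321.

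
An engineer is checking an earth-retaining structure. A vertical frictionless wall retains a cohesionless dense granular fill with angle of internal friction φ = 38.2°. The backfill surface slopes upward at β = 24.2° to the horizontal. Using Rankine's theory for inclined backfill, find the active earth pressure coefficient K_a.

0.298

K_a = cos β · (cos β − √(cos²β − cos²φ)) / (cos β + √(cos²β − cos²φ)).
cos β = 0.9121, cos φ = 0.7859, √(cos²β − cos²φ) = 0.4630.
K_a = 0.9121 × (0.9121 − 0.4630)/(0.9121 + 0.4630) = 0.2979.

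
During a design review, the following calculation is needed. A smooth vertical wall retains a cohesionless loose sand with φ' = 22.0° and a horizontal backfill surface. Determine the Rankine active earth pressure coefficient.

K_a = (1 − sin φ)/(1 + sin φ) = (1 − sin 22.0°)/(1 + sin 22.0°) = 0.4550.

0.455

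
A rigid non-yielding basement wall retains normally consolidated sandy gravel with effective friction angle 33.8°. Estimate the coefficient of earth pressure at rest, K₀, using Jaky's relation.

0.444

K₀ = 1 − sin φ' = 1 − sin 33.8° = 0.4437.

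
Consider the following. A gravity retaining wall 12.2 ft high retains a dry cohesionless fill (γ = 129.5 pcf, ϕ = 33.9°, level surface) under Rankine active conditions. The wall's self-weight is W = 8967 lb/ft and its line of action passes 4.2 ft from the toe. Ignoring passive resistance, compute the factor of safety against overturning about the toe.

K_a = tan²(45° − 33.9°/2) = 0.2839.
P_a = ½K_aγH² = 0.5×0.2839×129.5×12.2² = 2736 lb/ft, acting at H/3 = 4.067 ft above the base.
Overturning moment M_o = P_a × H/3 = 2736 × 4.067 = 11130.
Resisting moment M_r = W × 4.2 = 8967 × 4.2 = 37660.
FS_overturning = M_r/M_o = 37660/11130 = 3.385.

3.38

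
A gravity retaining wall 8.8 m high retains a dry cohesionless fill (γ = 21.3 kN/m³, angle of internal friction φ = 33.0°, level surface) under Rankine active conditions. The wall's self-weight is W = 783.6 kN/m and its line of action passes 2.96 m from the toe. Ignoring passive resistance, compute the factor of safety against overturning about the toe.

K_a = tan²(45° − 33.0°/2) = 0.2948.
P_a = ½K_aγH² = 0.5×0.2948×21.3×8.8² = 243.1 kN/m, acting at H/3 = 2.933 m above the base.
Overturning moment M_o = P_a × H/3 = 243.1 × 2.933 = 713.2.
Resisting moment M_r = W × 2.96 = 783.6 × 2.96 = 2319.
FS_overturning = M_r/M_o = 2319/713.2 = 3.252.

3.25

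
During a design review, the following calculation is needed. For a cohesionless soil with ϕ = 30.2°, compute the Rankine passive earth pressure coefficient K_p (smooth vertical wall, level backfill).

K_p = (1 + sin φ)/(1 − sin φ) = tan²(45° + 30.2°/2) = 3.024.

3.02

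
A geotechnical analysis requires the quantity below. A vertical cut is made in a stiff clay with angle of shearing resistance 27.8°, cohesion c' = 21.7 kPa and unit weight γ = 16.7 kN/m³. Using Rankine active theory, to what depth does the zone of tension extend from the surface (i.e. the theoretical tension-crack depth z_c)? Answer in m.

K_a = tan²(45° − 27.8°/2) = 0.3639; √K_a = 0.6032.
The active pressure is zero where K_a γ z = 2c√K_a, so z_c = 2c/(γ√K_a) = 2×21.7/(16.7×0.6032) = 4.308 m.

4.31 m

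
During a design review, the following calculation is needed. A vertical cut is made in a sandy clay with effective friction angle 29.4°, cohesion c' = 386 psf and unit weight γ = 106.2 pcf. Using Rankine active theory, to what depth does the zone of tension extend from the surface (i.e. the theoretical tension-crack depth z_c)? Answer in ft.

K_a = tan²(45° − 29.4°/2) = 0.3415; √K_a = 0.5844.
The active pressure is zero where K_a γ z = 2c√K_a, so z_c = 2c/(γ√K_a) = 2×386/(106.2×0.5844) = 12.44 ft.

12.4 ft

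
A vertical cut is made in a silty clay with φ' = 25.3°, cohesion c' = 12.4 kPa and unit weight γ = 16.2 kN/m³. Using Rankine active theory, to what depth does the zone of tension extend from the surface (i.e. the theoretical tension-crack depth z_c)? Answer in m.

K_a = tan²(45° − 25.3°/2) = 0.4012; √K_a = 0.6334.
The active pressure is zero where K_a γ z = 2c√K_a, so z_c = 2c/(γ√K_a) = 2×12.4/(16.2×0.6334) = 2.417 m.

2.42 m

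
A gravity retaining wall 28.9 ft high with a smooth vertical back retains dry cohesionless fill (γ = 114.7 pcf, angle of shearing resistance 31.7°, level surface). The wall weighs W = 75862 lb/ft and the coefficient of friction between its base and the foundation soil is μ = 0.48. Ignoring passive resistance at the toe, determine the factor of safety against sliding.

K_a = tan²(45° − 31.7°/2) = 0.3111.
P_a = ½K_aγH² = 0.5×0.3111×114.7×28.9² = 14900 lb/ft, acting at H/3 = 9.633 ft above the base.
FS_sliding = μW / P_a = 0.48×75862 / 14900 = 2.444.

2.44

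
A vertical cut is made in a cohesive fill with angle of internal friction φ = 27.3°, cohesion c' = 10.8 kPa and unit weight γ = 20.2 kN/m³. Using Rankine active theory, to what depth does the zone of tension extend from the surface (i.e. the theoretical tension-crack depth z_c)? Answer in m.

1.76 m

K_a = tan²(45° − 27.3°/2) = 0.3711; √K_a = 0.6092.
The active pressure is zero where K_a γ z = 2c√K_a, so z_c = 2c/(γ√K_a) = 2×10.8/(20.2×0.6092) = 1.755 m.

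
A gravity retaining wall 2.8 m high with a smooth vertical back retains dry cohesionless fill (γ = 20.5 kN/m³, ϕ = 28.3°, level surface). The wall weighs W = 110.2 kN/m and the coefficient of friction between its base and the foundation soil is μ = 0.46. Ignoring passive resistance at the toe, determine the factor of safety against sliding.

1.77

K_a = tan²(45° − 28.3°/2) = 0.3568.
P_a = ½K_aγH² = 0.5×0.3568×20.5×2.8² = 28.67 kN/m, acting at H/3 = 0.9333 m above the base.
FS_sliding = μW / P_a = 0.46×110.2 / 28.67 = 1.768.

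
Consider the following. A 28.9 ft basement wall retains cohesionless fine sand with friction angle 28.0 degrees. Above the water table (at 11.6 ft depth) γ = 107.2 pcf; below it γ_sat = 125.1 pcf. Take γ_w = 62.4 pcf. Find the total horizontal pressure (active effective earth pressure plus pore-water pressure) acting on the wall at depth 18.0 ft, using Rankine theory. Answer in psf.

K_a = (1 − sin φ)/(1 + sin φ) = 0.3610.
γ' = 125.1 − 62.4 = 62.70 pcf.
Effective vertical stress at 18.0 ft: σ'_v = 107.2×11.6 + 62.70×6.40 = 1645 psf.
σ'_h = K_a σ'_v = 0.3610 × 1645 = 593.8 psf; u = γ_w × 6.40 = 399.4 psf.
Total σ_h = 593.8 + 399.4 = 993.2 psf.

993 psf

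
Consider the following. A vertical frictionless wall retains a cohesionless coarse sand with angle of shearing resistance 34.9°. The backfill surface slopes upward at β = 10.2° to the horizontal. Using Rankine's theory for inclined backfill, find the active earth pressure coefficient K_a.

K_a = cos β · (cos β − √(cos²β − cos²φ)) / (cos β + √(cos²β − cos²φ)).
cos β = 0.9842, cos φ = 0.8202, √(cos²β − cos²φ) = 0.5441.
K_a = 0.9842 × (0.9842 − 0.5441)/(0.9842 + 0.5441) = 0.2835.

0.283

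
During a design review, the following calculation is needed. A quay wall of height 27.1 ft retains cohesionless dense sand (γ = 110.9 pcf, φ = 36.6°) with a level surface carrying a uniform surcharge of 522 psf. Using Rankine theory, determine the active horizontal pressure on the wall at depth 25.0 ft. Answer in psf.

833 psf

K_a = (1 − sin φ)/(1 + sin φ) = 0.2530.
σ_v = γz + q = 110.9 × 25.0 + 522 = 3294 psf.
σ_h = K_a σ_v = 0.2530 × 3294 = 833.4 psf.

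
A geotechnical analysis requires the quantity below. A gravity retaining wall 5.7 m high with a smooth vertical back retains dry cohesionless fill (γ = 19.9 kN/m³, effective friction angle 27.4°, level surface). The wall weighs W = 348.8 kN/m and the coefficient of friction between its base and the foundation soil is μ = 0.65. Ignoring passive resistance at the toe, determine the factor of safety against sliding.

1.90

K_a = tan²(45° − 27.4°/2) = 0.3697.
P_a = ½K_aγH² = 0.5×0.3697×19.9×5.7² = 119.5 kN/m, acting at H/3 = 1.900 m above the base.
FS_sliding = μW / P_a = 0.65×348.8 / 119.5 = 1.897.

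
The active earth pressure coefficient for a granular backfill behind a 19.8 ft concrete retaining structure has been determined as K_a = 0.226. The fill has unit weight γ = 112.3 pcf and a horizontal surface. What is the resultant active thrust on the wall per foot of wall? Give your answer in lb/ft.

P = ½ K_a γ H² = 0.5 × 0.226 × 112.3 × 19.8² = 4975 lb/ft.

4970 lb/ft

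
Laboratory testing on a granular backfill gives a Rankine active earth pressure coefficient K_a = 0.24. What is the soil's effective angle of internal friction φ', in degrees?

37.8°

K_a = tan²(45° − φ/2) ⇒ 45° − φ/2 = arctan(√0.24) = 26.10°.
φ = 2(45° − 26.10°) = 37.80°.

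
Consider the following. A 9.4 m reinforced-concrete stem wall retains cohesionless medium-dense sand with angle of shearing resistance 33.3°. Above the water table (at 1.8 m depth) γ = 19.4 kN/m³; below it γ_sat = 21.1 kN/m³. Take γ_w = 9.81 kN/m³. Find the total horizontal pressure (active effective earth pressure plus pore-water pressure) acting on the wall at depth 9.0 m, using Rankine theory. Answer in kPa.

K_a = (1 − sin φ)/(1 + sin φ) = 0.2911.
γ' = 21.1 − 9.81 = 11.29 kN/m³.
Effective vertical stress at 9.0 m: σ'_v = 19.4×1.8 + 11.29×7.20 = 116.2 kPa.
σ'_h = K_a σ'_v = 0.2911 × 116.2 = 33.83 kPa; u = γ_w × 7.20 = 70.63 kPa.
Total σ_h = 33.83 + 70.63 = 104.5 kPa.

104 kPa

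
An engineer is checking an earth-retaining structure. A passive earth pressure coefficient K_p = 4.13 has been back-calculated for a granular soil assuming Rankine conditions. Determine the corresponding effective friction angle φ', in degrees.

37.6°

K_p = (1+sin φ)/(1−sin φ) ⇒ sin φ = (K_p − 1)/(K_p + 1) = 0.6101.
φ = arcsin(0.6101) = 37.60°.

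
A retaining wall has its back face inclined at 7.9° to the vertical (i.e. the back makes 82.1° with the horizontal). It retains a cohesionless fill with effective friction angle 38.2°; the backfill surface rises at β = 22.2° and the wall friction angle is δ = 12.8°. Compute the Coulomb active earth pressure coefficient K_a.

0.368

K_a = sin²(α+φ) / [sin²α · sin(α−δ) · (1 + √{sin(φ+δ)sin(φ−β) / (sin(α−δ)sin(α+β))})²].
With α = 82.1°, φ = 38.2°, δ = 12.8°, β = 22.2°: K_a = 0.3678.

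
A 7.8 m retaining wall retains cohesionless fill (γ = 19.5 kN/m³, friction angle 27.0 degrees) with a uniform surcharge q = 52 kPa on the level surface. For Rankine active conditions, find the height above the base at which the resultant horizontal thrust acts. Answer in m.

3.13 m

K_a = 0.3755.
Triangular part P₁ = ½K_aγH² = 222.8 at H/3 = 2.600 m; rectangular part P₂ = K_a q H = 152.3 at H/2 = 3.900 m.
ȳ = (P₁·2.600 + P₂·3.900)/(P₁+P₂) = 3.128 m.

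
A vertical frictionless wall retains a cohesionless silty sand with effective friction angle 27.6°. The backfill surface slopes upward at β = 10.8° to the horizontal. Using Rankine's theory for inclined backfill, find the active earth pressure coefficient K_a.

0.390

K_a = cos β · (cos β − √(cos²β − cos²φ)) / (cos β + √(cos²β − cos²φ)).
cos β = 0.9823, cos φ = 0.8862, √(cos²β − cos²φ) = 0.4237.
K_a = 0.9823 × (0.9823 − 0.4237)/(0.9823 + 0.4237) = 0.3902.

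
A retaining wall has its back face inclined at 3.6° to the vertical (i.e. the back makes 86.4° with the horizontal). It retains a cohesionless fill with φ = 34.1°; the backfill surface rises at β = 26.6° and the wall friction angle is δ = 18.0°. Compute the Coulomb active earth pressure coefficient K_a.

0.442

K_a = sin²(α+φ) / [sin²α · sin(α−δ) · (1 + √{sin(φ+δ)sin(φ−β) / (sin(α−δ)sin(α+β))})²].
With α = 86.4°, φ = 34.1°, δ = 18.0°, β = 26.6°: K_a = 0.4419.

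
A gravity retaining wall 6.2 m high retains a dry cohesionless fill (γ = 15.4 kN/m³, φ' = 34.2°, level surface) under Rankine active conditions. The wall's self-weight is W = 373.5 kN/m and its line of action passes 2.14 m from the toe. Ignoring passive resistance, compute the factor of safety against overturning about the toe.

4.66

K_a = tan²(45° − 34.2°/2) = 0.2803.
P_a = ½K_aγH² = 0.5×0.2803×15.4×6.2² = 82.98 kN/m, acting at H/3 = 2.067 m above the base.
Overturning moment M_o = P_a × H/3 = 82.98 × 2.067 = 171.5.
Resisting moment M_r = W × 2.14 = 373.5 × 2.14 = 799.3.
FS_overturning = M_r/M_o = 799.3/171.5 = 4.661.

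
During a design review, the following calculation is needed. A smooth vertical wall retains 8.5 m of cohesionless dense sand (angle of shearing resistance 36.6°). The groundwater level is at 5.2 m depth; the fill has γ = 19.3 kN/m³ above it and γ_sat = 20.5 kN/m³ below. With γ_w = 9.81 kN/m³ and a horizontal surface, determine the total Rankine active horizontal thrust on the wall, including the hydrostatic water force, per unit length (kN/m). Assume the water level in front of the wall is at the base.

K_a = tan²(45° − φ/2) = 0.2530.
γ' = 20.5 − 9.81 = 10.69 kN/m³. Depth below WT = 3.3 m.
σ'_h at WT = K_a γ d_w = 25.39 kPa; at base = 25.39 + K_a γ' × 3.3 = 34.31 kPa.
P₁ (0–5.2 m) = ½×25.39×5.2 = 66.01. P₂ (5.2–8.5 m) = ½(25.39+34.31)×3.3 = 98.50.
P_w = ½ γ_w h₂² = 0.5×9.81×3.3² = 53.42. Total = 66.01+98.50+53.42 = 217.9 kN/m.

218 kN/m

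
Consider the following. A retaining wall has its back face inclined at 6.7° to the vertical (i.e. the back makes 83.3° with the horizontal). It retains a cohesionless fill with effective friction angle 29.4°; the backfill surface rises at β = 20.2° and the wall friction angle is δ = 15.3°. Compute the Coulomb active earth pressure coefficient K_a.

K_a = sin²(α+φ) / [sin²α · sin(α−δ) · (1 + √{sin(φ+δ)sin(φ−β) / (sin(α−δ)sin(α+β))})²].
With α = 83.3°, φ = 29.4°, δ = 15.3°, β = 20.2°: K_a = 0.5082.

0.508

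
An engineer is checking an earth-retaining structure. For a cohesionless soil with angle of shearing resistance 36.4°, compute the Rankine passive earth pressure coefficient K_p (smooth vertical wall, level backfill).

K_p = (1 + sin φ)/(1 − sin φ) = tan²(45° + 36.4°/2) = 3.919.

3.92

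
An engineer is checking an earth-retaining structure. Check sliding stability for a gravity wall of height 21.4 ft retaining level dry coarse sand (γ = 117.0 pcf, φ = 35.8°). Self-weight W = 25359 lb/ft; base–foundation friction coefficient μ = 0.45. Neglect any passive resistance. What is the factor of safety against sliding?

1.63

K_a = tan²(45° − 35.8°/2) = 0.2619.
P_a = ½K_aγH² = 0.5×0.2619×117.0×21.4² = 7015 lb/ft, acting at H/3 = 7.133 ft above the base.
FS_sliding = μW / P_a = 0.45×25359 / 7015 = 1.627.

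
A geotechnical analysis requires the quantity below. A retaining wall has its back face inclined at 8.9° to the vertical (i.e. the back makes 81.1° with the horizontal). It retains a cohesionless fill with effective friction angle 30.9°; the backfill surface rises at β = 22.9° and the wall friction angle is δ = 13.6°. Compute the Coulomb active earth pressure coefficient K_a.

K_a = sin²(α+φ) / [sin²α · sin(α−δ) · (1 + √{sin(φ+δ)sin(φ−β) / (sin(α−δ)sin(α+β))})²].
With α = 81.1°, φ = 30.9°, δ = 13.6°, β = 22.9°: K_a = 0.5390.

0.539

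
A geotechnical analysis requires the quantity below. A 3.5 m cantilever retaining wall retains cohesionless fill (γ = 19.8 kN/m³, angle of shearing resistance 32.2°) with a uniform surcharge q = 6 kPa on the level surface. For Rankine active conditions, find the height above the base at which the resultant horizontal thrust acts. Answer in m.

1.25 m

K_a = 0.3047.
Triangular part P₁ = ½K_aγH² = 36.96 at H/3 = 1.167 m; rectangular part P₂ = K_a q H = 6.399 at H/2 = 1.750 m.
ȳ = (P₁·1.167 + P₂·1.750)/(P₁+P₂) = 1.253 m.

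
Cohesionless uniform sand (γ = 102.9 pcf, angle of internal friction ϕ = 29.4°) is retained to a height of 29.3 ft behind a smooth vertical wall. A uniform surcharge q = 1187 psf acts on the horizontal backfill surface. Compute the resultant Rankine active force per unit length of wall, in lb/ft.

27000 lb/ft

K_a = tan²(45° − φ/2) = 0.3415.
Soil triangle: ½ K_a γ H² = 0.5×0.3415×102.9×29.3² = 15080 lb/ft.
Surcharge rectangle: K_a q H = 0.3415×1187×29.3 = 11880 lb/ft.
Total = 15080 + 11880 = 26960 lb/ft.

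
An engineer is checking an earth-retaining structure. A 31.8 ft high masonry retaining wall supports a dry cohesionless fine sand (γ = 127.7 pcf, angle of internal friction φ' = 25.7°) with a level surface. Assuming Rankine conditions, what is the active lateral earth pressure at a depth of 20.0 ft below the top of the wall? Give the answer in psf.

1010 psf

K_a = (1 − sin φ)/(1 + sin φ) = 0.3950.
σ_h = K_a γ z = 0.3950 × 127.7 × 20.0 = 1009 psf.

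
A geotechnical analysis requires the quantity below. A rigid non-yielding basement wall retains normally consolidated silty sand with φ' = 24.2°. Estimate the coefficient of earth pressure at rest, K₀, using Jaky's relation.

K₀ = 1 − sin φ' = 1 − sin 24.2° = 0.5901.

0.590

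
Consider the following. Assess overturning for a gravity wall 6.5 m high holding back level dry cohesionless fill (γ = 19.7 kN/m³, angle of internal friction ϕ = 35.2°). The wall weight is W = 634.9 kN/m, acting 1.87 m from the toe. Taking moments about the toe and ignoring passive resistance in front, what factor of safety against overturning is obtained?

4.90

K_a = tan²(45° − 35.2°/2) = 0.2687.
P_a = ½K_aγH² = 0.5×0.2687×19.7×6.5² = 111.8 kN/m, acting at H/3 = 2.167 m above the base.
Overturning moment M_o = P_a × H/3 = 111.8 × 2.167 = 242.3.
Resisting moment M_r = W × 1.87 = 634.9 × 1.87 = 1187.
FS_overturning = M_r/M_o = 1187/242.3 = 4.901.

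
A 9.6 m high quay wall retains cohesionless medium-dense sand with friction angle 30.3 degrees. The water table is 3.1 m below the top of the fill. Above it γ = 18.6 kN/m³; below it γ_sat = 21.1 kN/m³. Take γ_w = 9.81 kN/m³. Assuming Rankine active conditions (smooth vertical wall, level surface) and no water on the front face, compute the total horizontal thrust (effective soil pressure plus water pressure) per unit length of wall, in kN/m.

K_a = tan²(45° − φ/2) = 0.3293.
γ' = 21.1 − 9.81 = 11.29 kN/m³. Depth below WT = 6.5 m.
σ'_h at WT = K_a γ d_w = 18.99 kPa; at base = 18.99 + K_a γ' × 6.5 = 43.16 kPa.
P₁ (0–3.1 m) = ½×18.99×3.1 = 29.43. P₂ (3.1–9.6 m) = ½(18.99+43.16)×6.5 = 202.0.
P_w = ½ γ_w h₂² = 0.5×9.81×6.5² = 207.2. Total = 29.43+202.0+207.2 = 438.6 kN/m.

439 kN/m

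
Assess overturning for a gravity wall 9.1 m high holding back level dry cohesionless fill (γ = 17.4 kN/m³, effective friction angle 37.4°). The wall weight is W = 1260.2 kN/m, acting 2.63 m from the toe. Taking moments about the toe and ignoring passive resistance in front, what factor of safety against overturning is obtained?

6.21

K_a = tan²(45° − 37.4°/2) = 0.2443.
P_a = ½K_aγH² = 0.5×0.2443×17.4×9.1² = 176.0 kN/m, acting at H/3 = 3.033 m above the base.
Overturning moment M_o = P_a × H/3 = 176.0 × 3.033 = 533.8.
Resisting moment M_r = W × 2.63 = 1260.2 × 2.63 = 3314.
FS_overturning = M_r/M_o = 3314/533.8 = 6.209.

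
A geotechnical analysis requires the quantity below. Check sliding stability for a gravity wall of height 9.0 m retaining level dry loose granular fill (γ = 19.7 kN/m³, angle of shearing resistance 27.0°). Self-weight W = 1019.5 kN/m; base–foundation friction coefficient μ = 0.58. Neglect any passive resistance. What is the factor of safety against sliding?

1.97

K_a = tan²(45° − 27.0°/2) = 0.3755.
P_a = ½K_aγH² = 0.5×0.3755×19.7×9.0² = 299.6 kN/m, acting at H/3 = 3.000 m above the base.
FS_sliding = μW / P_a = 0.58×1019.5 / 299.6 = 1.974.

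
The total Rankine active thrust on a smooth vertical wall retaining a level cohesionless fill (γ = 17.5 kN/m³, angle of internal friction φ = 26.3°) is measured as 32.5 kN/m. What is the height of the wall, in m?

3.10 m

K_a = 0.3859. P_a = ½ K_a γ H² ⇒ H = √(2P_a/(K_a γ)).
H = √(2×32.5/(0.3859×17.5)) = 3.102 m.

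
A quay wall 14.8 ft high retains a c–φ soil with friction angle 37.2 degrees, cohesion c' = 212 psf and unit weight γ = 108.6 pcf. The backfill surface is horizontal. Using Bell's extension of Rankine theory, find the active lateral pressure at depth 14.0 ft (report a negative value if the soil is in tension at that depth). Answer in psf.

164 psf

K_a = (1 − sin φ)/(1 + sin φ) = 0.2464.
σ_a = K_a γ z − 2c√K_a = 0.2464×108.6×14.0 − 2×212×0.4964 = 164.2 psf.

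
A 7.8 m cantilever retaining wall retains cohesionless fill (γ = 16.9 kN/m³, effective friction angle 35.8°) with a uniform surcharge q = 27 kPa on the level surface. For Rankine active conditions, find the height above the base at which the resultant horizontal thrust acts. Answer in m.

2.98 m

K_a = 0.2619.
Triangular part P₁ = ½K_aγH² = 134.6 at H/3 = 2.600 m; rectangular part P₂ = K_a q H = 55.15 at H/2 = 3.900 m.
ȳ = (P₁·2.600 + P₂·3.900)/(P₁+P₂) = 2.978 m.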